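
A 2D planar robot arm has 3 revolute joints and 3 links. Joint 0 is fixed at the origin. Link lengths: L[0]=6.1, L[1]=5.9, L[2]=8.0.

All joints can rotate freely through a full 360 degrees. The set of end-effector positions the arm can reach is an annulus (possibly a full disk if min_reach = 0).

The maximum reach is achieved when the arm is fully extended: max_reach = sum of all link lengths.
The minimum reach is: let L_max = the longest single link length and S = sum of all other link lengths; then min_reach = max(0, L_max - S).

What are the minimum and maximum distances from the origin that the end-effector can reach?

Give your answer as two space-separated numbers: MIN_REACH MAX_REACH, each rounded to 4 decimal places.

Link lengths: [6.1, 5.9, 8.0]
max_reach = 6.1 + 5.9 + 8 = 20
L_max = max([6.1, 5.9, 8.0]) = 8
S (sum of others) = 20 - 8 = 12
min_reach = max(0, 8 - 12) = max(0, -4) = 0

Answer: 0.0000 20.0000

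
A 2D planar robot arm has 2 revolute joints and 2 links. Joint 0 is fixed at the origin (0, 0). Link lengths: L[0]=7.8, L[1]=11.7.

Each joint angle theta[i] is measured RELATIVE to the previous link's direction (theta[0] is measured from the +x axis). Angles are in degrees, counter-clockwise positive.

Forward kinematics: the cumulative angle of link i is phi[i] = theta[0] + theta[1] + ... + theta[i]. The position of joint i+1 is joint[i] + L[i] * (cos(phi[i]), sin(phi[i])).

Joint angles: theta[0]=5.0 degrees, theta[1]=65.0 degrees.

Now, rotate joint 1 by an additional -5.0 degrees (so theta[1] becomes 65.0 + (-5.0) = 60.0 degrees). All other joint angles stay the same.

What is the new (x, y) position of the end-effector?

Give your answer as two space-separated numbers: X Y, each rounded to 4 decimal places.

Answer: 12.7150 11.2836

Derivation:
joint[0] = (0.0000, 0.0000)  (base)
link 0: phi[0] = 5 = 5 deg
  cos(5 deg) = 0.9962, sin(5 deg) = 0.0872
  joint[1] = (0.0000, 0.0000) + 7.8 * (0.9962, 0.0872) = (0.0000 + 7.7703, 0.0000 + 0.6798) = (7.7703, 0.6798)
link 1: phi[1] = 5 + 60 = 65 deg
  cos(65 deg) = 0.4226, sin(65 deg) = 0.9063
  joint[2] = (7.7703, 0.6798) + 11.7 * (0.4226, 0.9063) = (7.7703 + 4.9446, 0.6798 + 10.6038) = (12.7150, 11.2836)
End effector: (12.7150, 11.2836)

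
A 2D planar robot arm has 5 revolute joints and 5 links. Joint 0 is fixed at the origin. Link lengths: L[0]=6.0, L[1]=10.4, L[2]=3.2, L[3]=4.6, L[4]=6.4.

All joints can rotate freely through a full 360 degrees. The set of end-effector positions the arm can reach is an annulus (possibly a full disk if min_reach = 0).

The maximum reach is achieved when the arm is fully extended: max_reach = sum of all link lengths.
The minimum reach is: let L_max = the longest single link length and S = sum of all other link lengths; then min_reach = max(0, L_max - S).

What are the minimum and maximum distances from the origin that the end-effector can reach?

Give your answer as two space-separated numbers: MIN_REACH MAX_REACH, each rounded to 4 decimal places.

Link lengths: [6.0, 10.4, 3.2, 4.6, 6.4]
max_reach = 6 + 10.4 + 3.2 + 4.6 + 6.4 = 30.6
L_max = max([6.0, 10.4, 3.2, 4.6, 6.4]) = 10.4
S (sum of others) = 30.6 - 10.4 = 20.2
min_reach = max(0, 10.4 - 20.2) = max(0, -9.8) = 0

Answer: 0.0000 30.6000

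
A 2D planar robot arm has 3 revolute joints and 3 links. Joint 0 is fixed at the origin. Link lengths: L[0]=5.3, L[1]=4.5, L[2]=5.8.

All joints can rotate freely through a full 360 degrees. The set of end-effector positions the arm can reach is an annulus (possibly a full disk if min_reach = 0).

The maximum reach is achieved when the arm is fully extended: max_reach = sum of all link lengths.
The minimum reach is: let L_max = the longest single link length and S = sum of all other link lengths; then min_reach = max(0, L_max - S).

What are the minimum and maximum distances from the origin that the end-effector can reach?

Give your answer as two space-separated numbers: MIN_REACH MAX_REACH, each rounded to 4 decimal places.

Answer: 0.0000 15.6000

Derivation:
Link lengths: [5.3, 4.5, 5.8]
max_reach = 5.3 + 4.5 + 5.8 = 15.6
L_max = max([5.3, 4.5, 5.8]) = 5.8
S (sum of others) = 15.6 - 5.8 = 9.8
min_reach = max(0, 5.8 - 9.8) = max(0, -4) = 0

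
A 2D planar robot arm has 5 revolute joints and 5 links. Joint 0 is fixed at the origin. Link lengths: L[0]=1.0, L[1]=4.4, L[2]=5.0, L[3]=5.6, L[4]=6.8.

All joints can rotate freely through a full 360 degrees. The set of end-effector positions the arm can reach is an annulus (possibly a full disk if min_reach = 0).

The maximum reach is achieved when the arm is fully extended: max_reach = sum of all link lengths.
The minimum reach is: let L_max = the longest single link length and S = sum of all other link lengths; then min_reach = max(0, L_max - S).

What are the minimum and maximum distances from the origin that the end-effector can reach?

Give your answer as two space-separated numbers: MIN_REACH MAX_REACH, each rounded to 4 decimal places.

Answer: 0.0000 22.8000

Derivation:
Link lengths: [1.0, 4.4, 5.0, 5.6, 6.8]
max_reach = 1 + 4.4 + 5 + 5.6 + 6.8 = 22.8
L_max = max([1.0, 4.4, 5.0, 5.6, 6.8]) = 6.8
S (sum of others) = 22.8 - 6.8 = 16
min_reach = max(0, 6.8 - 16) = max(0, -9.2) = 0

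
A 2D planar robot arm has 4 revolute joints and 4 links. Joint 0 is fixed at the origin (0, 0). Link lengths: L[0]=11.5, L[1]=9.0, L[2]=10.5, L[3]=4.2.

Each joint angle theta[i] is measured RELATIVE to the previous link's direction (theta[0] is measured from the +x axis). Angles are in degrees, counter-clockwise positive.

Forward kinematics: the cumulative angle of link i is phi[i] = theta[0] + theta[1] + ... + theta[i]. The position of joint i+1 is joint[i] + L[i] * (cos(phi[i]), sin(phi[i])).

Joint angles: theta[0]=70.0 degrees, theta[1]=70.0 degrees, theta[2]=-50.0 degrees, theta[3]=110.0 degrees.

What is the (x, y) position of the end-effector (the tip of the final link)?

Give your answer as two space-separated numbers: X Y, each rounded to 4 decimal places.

joint[0] = (0.0000, 0.0000)  (base)
link 0: phi[0] = 70 = 70 deg
  cos(70 deg) = 0.3420, sin(70 deg) = 0.9397
  joint[1] = (0.0000, 0.0000) + 11.5 * (0.3420, 0.9397) = (0.0000 + 3.9332, 0.0000 + 10.8065) = (3.9332, 10.8065)
link 1: phi[1] = 70 + 70 = 140 deg
  cos(140 deg) = -0.7660, sin(140 deg) = 0.6428
  joint[2] = (3.9332, 10.8065) + 9 * (-0.7660, 0.6428) = (3.9332 + -6.8944, 10.8065 + 5.7851) = (-2.9612, 16.5916)
link 2: phi[2] = 70 + 70 + -50 = 90 deg
  cos(90 deg) = 0.0000, sin(90 deg) = 1.0000
  joint[3] = (-2.9612, 16.5916) + 10.5 * (0.0000, 1.0000) = (-2.9612 + 0.0000, 16.5916 + 10.5000) = (-2.9612, 27.0916)
link 3: phi[3] = 70 + 70 + -50 + 110 = 200 deg
  cos(200 deg) = -0.9397, sin(200 deg) = -0.3420
  joint[4] = (-2.9612, 27.0916) + 4.2 * (-0.9397, -0.3420) = (-2.9612 + -3.9467, 27.0916 + -1.4365) = (-6.9079, 25.6551)
End effector: (-6.9079, 25.6551)

Answer: -6.9079 25.6551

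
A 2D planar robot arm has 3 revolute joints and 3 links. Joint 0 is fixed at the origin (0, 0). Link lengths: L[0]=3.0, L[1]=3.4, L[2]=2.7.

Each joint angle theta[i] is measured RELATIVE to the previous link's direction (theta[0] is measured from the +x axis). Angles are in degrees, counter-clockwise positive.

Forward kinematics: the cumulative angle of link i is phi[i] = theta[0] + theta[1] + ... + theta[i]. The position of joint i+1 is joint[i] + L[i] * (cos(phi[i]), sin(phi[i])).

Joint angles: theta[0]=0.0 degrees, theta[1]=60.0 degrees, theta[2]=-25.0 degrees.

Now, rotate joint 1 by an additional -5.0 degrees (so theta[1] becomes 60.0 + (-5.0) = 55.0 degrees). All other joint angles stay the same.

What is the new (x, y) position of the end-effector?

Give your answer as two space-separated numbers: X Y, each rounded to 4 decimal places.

joint[0] = (0.0000, 0.0000)  (base)
link 0: phi[0] = 0 = 0 deg
  cos(0 deg) = 1.0000, sin(0 deg) = 0.0000
  joint[1] = (0.0000, 0.0000) + 3 * (1.0000, 0.0000) = (0.0000 + 3.0000, 0.0000 + 0.0000) = (3.0000, 0.0000)
link 1: phi[1] = 0 + 55 = 55 deg
  cos(55 deg) = 0.5736, sin(55 deg) = 0.8192
  joint[2] = (3.0000, 0.0000) + 3.4 * (0.5736, 0.8192) = (3.0000 + 1.9502, 0.0000 + 2.7851) = (4.9502, 2.7851)
link 2: phi[2] = 0 + 55 + -25 = 30 deg
  cos(30 deg) = 0.8660, sin(30 deg) = 0.5000
  joint[3] = (4.9502, 2.7851) + 2.7 * (0.8660, 0.5000) = (4.9502 + 2.3383, 2.7851 + 1.3500) = (7.2884, 4.1351)
End effector: (7.2884, 4.1351)

Answer: 7.2884 4.1351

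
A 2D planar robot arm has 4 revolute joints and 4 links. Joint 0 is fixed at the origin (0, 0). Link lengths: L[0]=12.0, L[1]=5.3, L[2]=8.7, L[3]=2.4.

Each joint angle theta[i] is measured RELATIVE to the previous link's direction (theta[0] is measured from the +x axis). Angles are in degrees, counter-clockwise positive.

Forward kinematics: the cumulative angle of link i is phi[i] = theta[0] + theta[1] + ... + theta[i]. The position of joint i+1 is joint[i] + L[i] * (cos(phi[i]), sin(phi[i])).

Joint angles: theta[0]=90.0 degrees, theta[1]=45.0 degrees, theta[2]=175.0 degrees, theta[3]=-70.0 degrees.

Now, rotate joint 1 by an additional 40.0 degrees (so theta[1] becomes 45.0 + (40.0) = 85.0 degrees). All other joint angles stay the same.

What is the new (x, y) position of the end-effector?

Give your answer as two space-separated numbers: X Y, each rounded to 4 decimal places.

Answer: 3.7048 8.5876

Derivation:
joint[0] = (0.0000, 0.0000)  (base)
link 0: phi[0] = 90 = 90 deg
  cos(90 deg) = 0.0000, sin(90 deg) = 1.0000
  joint[1] = (0.0000, 0.0000) + 12 * (0.0000, 1.0000) = (0.0000 + 0.0000, 0.0000 + 12.0000) = (0.0000, 12.0000)
link 1: phi[1] = 90 + 85 = 175 deg
  cos(175 deg) = -0.9962, sin(175 deg) = 0.0872
  joint[2] = (0.0000, 12.0000) + 5.3 * (-0.9962, 0.0872) = (0.0000 + -5.2798, 12.0000 + 0.4619) = (-5.2798, 12.4619)
link 2: phi[2] = 90 + 85 + 175 = 350 deg
  cos(350 deg) = 0.9848, sin(350 deg) = -0.1736
  joint[3] = (-5.2798, 12.4619) + 8.7 * (0.9848, -0.1736) = (-5.2798 + 8.5678, 12.4619 + -1.5107) = (3.2880, 10.9512)
link 3: phi[3] = 90 + 85 + 175 + -70 = 280 deg
  cos(280 deg) = 0.1736, sin(280 deg) = -0.9848
  joint[4] = (3.2880, 10.9512) + 2.4 * (0.1736, -0.9848) = (3.2880 + 0.4168, 10.9512 + -2.3635) = (3.7048, 8.5876)
End effector: (3.7048, 8.5876)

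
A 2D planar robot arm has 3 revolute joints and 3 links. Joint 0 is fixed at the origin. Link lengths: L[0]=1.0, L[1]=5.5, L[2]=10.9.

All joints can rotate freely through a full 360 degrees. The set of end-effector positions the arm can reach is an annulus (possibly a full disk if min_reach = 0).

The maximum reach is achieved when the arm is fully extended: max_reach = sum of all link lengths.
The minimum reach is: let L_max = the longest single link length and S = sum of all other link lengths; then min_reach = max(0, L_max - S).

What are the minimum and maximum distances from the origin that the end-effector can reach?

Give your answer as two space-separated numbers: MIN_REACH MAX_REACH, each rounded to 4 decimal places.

Link lengths: [1.0, 5.5, 10.9]
max_reach = 1 + 5.5 + 10.9 = 17.4
L_max = max([1.0, 5.5, 10.9]) = 10.9
S (sum of others) = 17.4 - 10.9 = 6.5
min_reach = max(0, 10.9 - 6.5) = max(0, 4.4) = 4.4

Answer: 4.4000 17.4000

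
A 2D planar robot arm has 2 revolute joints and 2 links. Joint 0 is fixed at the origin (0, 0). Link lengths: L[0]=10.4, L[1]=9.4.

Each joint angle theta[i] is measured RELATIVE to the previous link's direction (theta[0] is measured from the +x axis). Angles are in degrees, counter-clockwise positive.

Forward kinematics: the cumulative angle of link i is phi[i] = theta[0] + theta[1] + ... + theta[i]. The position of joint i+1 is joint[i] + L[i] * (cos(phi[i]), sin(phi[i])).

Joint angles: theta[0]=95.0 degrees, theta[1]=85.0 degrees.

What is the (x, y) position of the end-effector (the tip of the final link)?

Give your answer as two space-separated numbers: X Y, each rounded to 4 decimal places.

joint[0] = (0.0000, 0.0000)  (base)
link 0: phi[0] = 95 = 95 deg
  cos(95 deg) = -0.0872, sin(95 deg) = 0.9962
  joint[1] = (0.0000, 0.0000) + 10.4 * (-0.0872, 0.9962) = (0.0000 + -0.9064, 0.0000 + 10.3604) = (-0.9064, 10.3604)
link 1: phi[1] = 95 + 85 = 180 deg
  cos(180 deg) = -1.0000, sin(180 deg) = 0.0000
  joint[2] = (-0.9064, 10.3604) + 9.4 * (-1.0000, 0.0000) = (-0.9064 + -9.4000, 10.3604 + 0.0000) = (-10.3064, 10.3604)
End effector: (-10.3064, 10.3604)

Answer: -10.3064 10.3604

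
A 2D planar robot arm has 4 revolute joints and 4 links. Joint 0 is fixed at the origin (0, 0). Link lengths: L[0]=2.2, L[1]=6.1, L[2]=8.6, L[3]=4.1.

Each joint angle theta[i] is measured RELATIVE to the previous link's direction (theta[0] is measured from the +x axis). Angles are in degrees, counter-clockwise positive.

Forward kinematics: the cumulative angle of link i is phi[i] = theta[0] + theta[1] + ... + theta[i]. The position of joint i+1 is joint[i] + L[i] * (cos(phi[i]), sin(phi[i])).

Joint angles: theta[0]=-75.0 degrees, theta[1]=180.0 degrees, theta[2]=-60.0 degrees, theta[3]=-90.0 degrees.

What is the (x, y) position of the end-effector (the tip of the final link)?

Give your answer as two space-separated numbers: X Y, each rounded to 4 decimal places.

Answer: 7.9709 6.9491

Derivation:
joint[0] = (0.0000, 0.0000)  (base)
link 0: phi[0] = -75 = -75 deg
  cos(-75 deg) = 0.2588, sin(-75 deg) = -0.9659
  joint[1] = (0.0000, 0.0000) + 2.2 * (0.2588, -0.9659) = (0.0000 + 0.5694, 0.0000 + -2.1250) = (0.5694, -2.1250)
link 1: phi[1] = -75 + 180 = 105 deg
  cos(105 deg) = -0.2588, sin(105 deg) = 0.9659
  joint[2] = (0.5694, -2.1250) + 6.1 * (-0.2588, 0.9659) = (0.5694 + -1.5788, -2.1250 + 5.8921) = (-1.0094, 3.7671)
link 2: phi[2] = -75 + 180 + -60 = 45 deg
  cos(45 deg) = 0.7071, sin(45 deg) = 0.7071
  joint[3] = (-1.0094, 3.7671) + 8.6 * (0.7071, 0.7071) = (-1.0094 + 6.0811, 3.7671 + 6.0811) = (5.0717, 9.8482)
link 3: phi[3] = -75 + 180 + -60 + -90 = -45 deg
  cos(-45 deg) = 0.7071, sin(-45 deg) = -0.7071
  joint[4] = (5.0717, 9.8482) + 4.1 * (0.7071, -0.7071) = (5.0717 + 2.8991, 9.8482 + -2.8991) = (7.9709, 6.9491)
End effector: (7.9709, 6.9491)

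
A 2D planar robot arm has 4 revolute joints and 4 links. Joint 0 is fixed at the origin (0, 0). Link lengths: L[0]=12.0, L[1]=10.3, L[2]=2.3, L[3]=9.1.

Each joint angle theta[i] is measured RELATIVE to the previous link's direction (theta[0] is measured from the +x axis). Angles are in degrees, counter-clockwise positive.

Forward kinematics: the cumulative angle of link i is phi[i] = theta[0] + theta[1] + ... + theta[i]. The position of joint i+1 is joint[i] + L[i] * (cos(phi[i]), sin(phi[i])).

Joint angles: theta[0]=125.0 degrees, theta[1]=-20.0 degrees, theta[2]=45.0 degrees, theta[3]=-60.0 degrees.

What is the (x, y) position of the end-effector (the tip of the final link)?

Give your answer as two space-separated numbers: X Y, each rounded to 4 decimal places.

joint[0] = (0.0000, 0.0000)  (base)
link 0: phi[0] = 125 = 125 deg
  cos(125 deg) = -0.5736, sin(125 deg) = 0.8192
  joint[1] = (0.0000, 0.0000) + 12 * (-0.5736, 0.8192) = (0.0000 + -6.8829, 0.0000 + 9.8298) = (-6.8829, 9.8298)
link 1: phi[1] = 125 + -20 = 105 deg
  cos(105 deg) = -0.2588, sin(105 deg) = 0.9659
  joint[2] = (-6.8829, 9.8298) + 10.3 * (-0.2588, 0.9659) = (-6.8829 + -2.6658, 9.8298 + 9.9490) = (-9.5488, 19.7789)
link 2: phi[2] = 125 + -20 + 45 = 150 deg
  cos(150 deg) = -0.8660, sin(150 deg) = 0.5000
  joint[3] = (-9.5488, 19.7789) + 2.3 * (-0.8660, 0.5000) = (-9.5488 + -1.9919, 19.7789 + 1.1500) = (-11.5406, 20.9289)
link 3: phi[3] = 125 + -20 + 45 + -60 = 90 deg
  cos(90 deg) = 0.0000, sin(90 deg) = 1.0000
  joint[4] = (-11.5406, 20.9289) + 9.1 * (0.0000, 1.0000) = (-11.5406 + 0.0000, 20.9289 + 9.1000) = (-11.5406, 30.0289)
End effector: (-11.5406, 30.0289)

Answer: -11.5406 30.0289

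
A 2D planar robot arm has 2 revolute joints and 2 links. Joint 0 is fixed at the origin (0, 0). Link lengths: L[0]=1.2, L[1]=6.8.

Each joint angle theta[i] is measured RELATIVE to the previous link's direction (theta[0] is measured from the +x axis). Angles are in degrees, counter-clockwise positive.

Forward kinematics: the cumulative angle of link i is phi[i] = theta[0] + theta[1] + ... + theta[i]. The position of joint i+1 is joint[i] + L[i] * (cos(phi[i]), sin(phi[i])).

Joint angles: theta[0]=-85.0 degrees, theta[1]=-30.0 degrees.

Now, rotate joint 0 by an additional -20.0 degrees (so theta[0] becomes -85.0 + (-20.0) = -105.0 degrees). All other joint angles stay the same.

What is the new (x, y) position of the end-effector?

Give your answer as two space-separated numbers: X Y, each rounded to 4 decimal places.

joint[0] = (0.0000, 0.0000)  (base)
link 0: phi[0] = -105 = -105 deg
  cos(-105 deg) = -0.2588, sin(-105 deg) = -0.9659
  joint[1] = (0.0000, 0.0000) + 1.2 * (-0.2588, -0.9659) = (0.0000 + -0.3106, 0.0000 + -1.1591) = (-0.3106, -1.1591)
link 1: phi[1] = -105 + -30 = -135 deg
  cos(-135 deg) = -0.7071, sin(-135 deg) = -0.7071
  joint[2] = (-0.3106, -1.1591) + 6.8 * (-0.7071, -0.7071) = (-0.3106 + -4.8083, -1.1591 + -4.8083) = (-5.1189, -5.9674)
End effector: (-5.1189, -5.9674)

Answer: -5.1189 -5.9674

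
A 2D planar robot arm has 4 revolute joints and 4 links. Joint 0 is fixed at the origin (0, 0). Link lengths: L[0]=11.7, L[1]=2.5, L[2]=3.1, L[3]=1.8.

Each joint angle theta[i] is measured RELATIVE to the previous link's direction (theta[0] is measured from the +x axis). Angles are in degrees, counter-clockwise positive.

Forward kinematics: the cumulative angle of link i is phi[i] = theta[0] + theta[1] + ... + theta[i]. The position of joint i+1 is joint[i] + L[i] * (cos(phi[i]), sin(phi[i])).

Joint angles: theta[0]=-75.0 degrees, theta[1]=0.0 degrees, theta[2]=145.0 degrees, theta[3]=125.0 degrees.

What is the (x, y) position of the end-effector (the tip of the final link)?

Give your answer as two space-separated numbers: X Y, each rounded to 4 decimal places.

Answer: 2.9968 -11.2690

Derivation:
joint[0] = (0.0000, 0.0000)  (base)
link 0: phi[0] = -75 = -75 deg
  cos(-75 deg) = 0.2588, sin(-75 deg) = -0.9659
  joint[1] = (0.0000, 0.0000) + 11.7 * (0.2588, -0.9659) = (0.0000 + 3.0282, 0.0000 + -11.3013) = (3.0282, -11.3013)
link 1: phi[1] = -75 + 0 = -75 deg
  cos(-75 deg) = 0.2588, sin(-75 deg) = -0.9659
  joint[2] = (3.0282, -11.3013) + 2.5 * (0.2588, -0.9659) = (3.0282 + 0.6470, -11.3013 + -2.4148) = (3.6752, -13.7161)
link 2: phi[2] = -75 + 0 + 145 = 70 deg
  cos(70 deg) = 0.3420, sin(70 deg) = 0.9397
  joint[3] = (3.6752, -13.7161) + 3.1 * (0.3420, 0.9397) = (3.6752 + 1.0603, -13.7161 + 2.9130) = (4.7355, -10.8031)
link 3: phi[3] = -75 + 0 + 145 + 125 = 195 deg
  cos(195 deg) = -0.9659, sin(195 deg) = -0.2588
  joint[4] = (4.7355, -10.8031) + 1.8 * (-0.9659, -0.2588) = (4.7355 + -1.7387, -10.8031 + -0.4659) = (2.9968, -11.2690)
End effector: (2.9968, -11.2690)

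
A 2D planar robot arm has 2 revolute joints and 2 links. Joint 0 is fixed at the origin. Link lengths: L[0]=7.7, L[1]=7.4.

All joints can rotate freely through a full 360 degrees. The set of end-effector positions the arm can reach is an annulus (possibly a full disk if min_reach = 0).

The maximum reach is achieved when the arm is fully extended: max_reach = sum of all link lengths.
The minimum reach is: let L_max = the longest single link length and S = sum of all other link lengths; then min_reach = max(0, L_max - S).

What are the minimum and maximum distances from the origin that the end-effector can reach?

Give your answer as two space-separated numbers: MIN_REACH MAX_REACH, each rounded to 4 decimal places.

Answer: 0.3000 15.1000

Derivation:
Link lengths: [7.7, 7.4]
max_reach = 7.7 + 7.4 = 15.1
L_max = max([7.7, 7.4]) = 7.7
S (sum of others) = 15.1 - 7.7 = 7.4
min_reach = max(0, 7.7 - 7.4) = max(0, 0.3) = 0.3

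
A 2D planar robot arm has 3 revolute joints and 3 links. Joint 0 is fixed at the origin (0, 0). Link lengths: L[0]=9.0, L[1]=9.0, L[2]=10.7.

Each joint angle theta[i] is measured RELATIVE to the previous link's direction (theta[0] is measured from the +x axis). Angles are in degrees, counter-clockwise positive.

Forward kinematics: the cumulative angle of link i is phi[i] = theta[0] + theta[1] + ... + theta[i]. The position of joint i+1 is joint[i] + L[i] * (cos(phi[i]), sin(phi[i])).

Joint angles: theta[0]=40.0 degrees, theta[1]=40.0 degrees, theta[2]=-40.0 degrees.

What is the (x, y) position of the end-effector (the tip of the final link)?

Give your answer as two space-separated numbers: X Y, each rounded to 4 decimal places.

joint[0] = (0.0000, 0.0000)  (base)
link 0: phi[0] = 40 = 40 deg
  cos(40 deg) = 0.7660, sin(40 deg) = 0.6428
  joint[1] = (0.0000, 0.0000) + 9 * (0.7660, 0.6428) = (0.0000 + 6.8944, 0.0000 + 5.7851) = (6.8944, 5.7851)
link 1: phi[1] = 40 + 40 = 80 deg
  cos(80 deg) = 0.1736, sin(80 deg) = 0.9848
  joint[2] = (6.8944, 5.7851) + 9 * (0.1736, 0.9848) = (6.8944 + 1.5628, 5.7851 + 8.8633) = (8.4572, 14.6484)
link 2: phi[2] = 40 + 40 + -40 = 40 deg
  cos(40 deg) = 0.7660, sin(40 deg) = 0.6428
  joint[3] = (8.4572, 14.6484) + 10.7 * (0.7660, 0.6428) = (8.4572 + 8.1967, 14.6484 + 6.8778) = (16.6539, 21.5262)
End effector: (16.6539, 21.5262)

Answer: 16.6539 21.5262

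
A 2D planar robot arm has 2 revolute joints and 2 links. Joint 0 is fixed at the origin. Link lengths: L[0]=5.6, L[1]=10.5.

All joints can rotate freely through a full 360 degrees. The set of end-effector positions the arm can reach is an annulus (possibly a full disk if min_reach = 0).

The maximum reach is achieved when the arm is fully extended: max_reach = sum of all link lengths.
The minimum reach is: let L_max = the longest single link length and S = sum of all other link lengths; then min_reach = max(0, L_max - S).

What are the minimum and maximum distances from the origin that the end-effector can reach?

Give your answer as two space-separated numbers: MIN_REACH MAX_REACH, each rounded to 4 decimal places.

Link lengths: [5.6, 10.5]
max_reach = 5.6 + 10.5 = 16.1
L_max = max([5.6, 10.5]) = 10.5
S (sum of others) = 16.1 - 10.5 = 5.6
min_reach = max(0, 10.5 - 5.6) = max(0, 4.9) = 4.9

Answer: 4.9000 16.1000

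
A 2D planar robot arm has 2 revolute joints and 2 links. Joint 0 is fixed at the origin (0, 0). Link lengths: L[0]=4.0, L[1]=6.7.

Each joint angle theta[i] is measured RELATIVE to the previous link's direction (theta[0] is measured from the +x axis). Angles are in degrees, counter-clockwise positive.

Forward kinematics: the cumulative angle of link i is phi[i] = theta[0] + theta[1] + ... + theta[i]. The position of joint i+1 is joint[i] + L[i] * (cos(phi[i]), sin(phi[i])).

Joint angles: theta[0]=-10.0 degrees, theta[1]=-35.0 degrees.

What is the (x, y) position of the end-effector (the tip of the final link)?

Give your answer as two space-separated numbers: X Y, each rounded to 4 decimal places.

Answer: 8.6768 -5.4322

Derivation:
joint[0] = (0.0000, 0.0000)  (base)
link 0: phi[0] = -10 = -10 deg
  cos(-10 deg) = 0.9848, sin(-10 deg) = -0.1736
  joint[1] = (0.0000, 0.0000) + 4 * (0.9848, -0.1736) = (0.0000 + 3.9392, 0.0000 + -0.6946) = (3.9392, -0.6946)
link 1: phi[1] = -10 + -35 = -45 deg
  cos(-45 deg) = 0.7071, sin(-45 deg) = -0.7071
  joint[2] = (3.9392, -0.6946) + 6.7 * (0.7071, -0.7071) = (3.9392 + 4.7376, -0.6946 + -4.7376) = (8.6768, -5.4322)
End effector: (8.6768, -5.4322)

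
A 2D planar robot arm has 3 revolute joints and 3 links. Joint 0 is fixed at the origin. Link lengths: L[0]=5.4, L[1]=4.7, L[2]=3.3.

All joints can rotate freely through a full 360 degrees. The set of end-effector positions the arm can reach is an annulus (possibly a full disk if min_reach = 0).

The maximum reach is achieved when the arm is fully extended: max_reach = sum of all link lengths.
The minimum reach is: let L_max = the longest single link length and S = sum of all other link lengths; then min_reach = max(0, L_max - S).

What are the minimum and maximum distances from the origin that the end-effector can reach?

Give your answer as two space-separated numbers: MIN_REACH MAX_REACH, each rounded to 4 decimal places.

Answer: 0.0000 13.4000

Derivation:
Link lengths: [5.4, 4.7, 3.3]
max_reach = 5.4 + 4.7 + 3.3 = 13.4
L_max = max([5.4, 4.7, 3.3]) = 5.4
S (sum of others) = 13.4 - 5.4 = 8
min_reach = max(0, 5.4 - 8) = max(0, -2.6) = 0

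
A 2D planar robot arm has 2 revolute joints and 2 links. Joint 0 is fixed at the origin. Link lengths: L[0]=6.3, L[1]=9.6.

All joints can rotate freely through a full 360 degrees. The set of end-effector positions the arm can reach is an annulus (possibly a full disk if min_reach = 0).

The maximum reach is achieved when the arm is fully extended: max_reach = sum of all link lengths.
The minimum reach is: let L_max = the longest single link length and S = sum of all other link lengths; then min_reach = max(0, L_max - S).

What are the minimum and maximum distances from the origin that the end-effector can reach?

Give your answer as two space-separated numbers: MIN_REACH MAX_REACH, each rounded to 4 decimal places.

Answer: 3.3000 15.9000

Derivation:
Link lengths: [6.3, 9.6]
max_reach = 6.3 + 9.6 = 15.9
L_max = max([6.3, 9.6]) = 9.6
S (sum of others) = 15.9 - 9.6 = 6.3
min_reach = max(0, 9.6 - 6.3) = max(0, 3.3) = 3.3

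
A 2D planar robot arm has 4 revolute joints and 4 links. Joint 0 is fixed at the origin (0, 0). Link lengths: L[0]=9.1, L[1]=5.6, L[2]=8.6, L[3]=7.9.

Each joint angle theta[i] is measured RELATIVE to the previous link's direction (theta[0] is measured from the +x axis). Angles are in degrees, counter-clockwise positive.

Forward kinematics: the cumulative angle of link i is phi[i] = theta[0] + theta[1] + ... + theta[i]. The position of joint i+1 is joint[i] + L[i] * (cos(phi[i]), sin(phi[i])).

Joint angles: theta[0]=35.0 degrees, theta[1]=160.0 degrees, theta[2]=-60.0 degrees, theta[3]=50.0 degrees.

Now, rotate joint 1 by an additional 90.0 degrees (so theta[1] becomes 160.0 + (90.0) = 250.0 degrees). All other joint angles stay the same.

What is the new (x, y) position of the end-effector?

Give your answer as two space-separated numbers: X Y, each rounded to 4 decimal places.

joint[0] = (0.0000, 0.0000)  (base)
link 0: phi[0] = 35 = 35 deg
  cos(35 deg) = 0.8192, sin(35 deg) = 0.5736
  joint[1] = (0.0000, 0.0000) + 9.1 * (0.8192, 0.5736) = (0.0000 + 7.4543, 0.0000 + 5.2195) = (7.4543, 5.2195)
link 1: phi[1] = 35 + 250 = 285 deg
  cos(285 deg) = 0.2588, sin(285 deg) = -0.9659
  joint[2] = (7.4543, 5.2195) + 5.6 * (0.2588, -0.9659) = (7.4543 + 1.4494, 5.2195 + -5.4092) = (8.9037, -0.1896)
link 2: phi[2] = 35 + 250 + -60 = 225 deg
  cos(225 deg) = -0.7071, sin(225 deg) = -0.7071
  joint[3] = (8.9037, -0.1896) + 8.6 * (-0.7071, -0.7071) = (8.9037 + -6.0811, -0.1896 + -6.0811) = (2.8226, -6.2708)
link 3: phi[3] = 35 + 250 + -60 + 50 = 275 deg
  cos(275 deg) = 0.0872, sin(275 deg) = -0.9962
  joint[4] = (2.8226, -6.2708) + 7.9 * (0.0872, -0.9962) = (2.8226 + 0.6885, -6.2708 + -7.8699) = (3.5111, -14.1407)
End effector: (3.5111, -14.1407)

Answer: 3.5111 -14.1407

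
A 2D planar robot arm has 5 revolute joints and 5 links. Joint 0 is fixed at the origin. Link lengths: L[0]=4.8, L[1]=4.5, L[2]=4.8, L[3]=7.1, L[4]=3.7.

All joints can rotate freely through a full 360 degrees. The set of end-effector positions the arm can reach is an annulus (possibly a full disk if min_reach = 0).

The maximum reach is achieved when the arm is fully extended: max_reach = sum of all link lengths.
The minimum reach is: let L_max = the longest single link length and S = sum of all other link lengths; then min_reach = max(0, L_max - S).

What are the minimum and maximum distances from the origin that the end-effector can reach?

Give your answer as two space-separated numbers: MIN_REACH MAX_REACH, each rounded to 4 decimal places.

Link lengths: [4.8, 4.5, 4.8, 7.1, 3.7]
max_reach = 4.8 + 4.5 + 4.8 + 7.1 + 3.7 = 24.9
L_max = max([4.8, 4.5, 4.8, 7.1, 3.7]) = 7.1
S (sum of others) = 24.9 - 7.1 = 17.8
min_reach = max(0, 7.1 - 17.8) = max(0, -10.7) = 0

Answer: 0.0000 24.9000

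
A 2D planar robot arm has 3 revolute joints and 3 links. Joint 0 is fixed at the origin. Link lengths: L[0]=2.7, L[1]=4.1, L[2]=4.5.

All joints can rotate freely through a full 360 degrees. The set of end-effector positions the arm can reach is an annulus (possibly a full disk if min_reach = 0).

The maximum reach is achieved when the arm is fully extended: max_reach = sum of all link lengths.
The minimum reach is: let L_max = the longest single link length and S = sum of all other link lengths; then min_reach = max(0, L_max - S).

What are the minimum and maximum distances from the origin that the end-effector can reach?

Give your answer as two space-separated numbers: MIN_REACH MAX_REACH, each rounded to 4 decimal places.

Answer: 0.0000 11.3000

Derivation:
Link lengths: [2.7, 4.1, 4.5]
max_reach = 2.7 + 4.1 + 4.5 = 11.3
L_max = max([2.7, 4.1, 4.5]) = 4.5
S (sum of others) = 11.3 - 4.5 = 6.8
min_reach = max(0, 4.5 - 6.8) = max(0, -2.3) = 0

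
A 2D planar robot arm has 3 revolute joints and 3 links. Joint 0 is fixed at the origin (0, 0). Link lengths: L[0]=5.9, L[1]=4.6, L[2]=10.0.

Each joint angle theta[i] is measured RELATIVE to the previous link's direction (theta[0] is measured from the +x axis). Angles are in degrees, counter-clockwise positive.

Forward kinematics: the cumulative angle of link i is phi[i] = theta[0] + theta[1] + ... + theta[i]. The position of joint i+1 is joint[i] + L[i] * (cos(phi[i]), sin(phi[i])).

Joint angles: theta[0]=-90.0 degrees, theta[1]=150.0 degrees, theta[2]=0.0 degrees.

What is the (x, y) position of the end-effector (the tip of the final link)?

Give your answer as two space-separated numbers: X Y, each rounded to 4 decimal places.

Answer: 7.3000 6.7440

Derivation:
joint[0] = (0.0000, 0.0000)  (base)
link 0: phi[0] = -90 = -90 deg
  cos(-90 deg) = 0.0000, sin(-90 deg) = -1.0000
  joint[1] = (0.0000, 0.0000) + 5.9 * (0.0000, -1.0000) = (0.0000 + 0.0000, 0.0000 + -5.9000) = (0.0000, -5.9000)
link 1: phi[1] = -90 + 150 = 60 deg
  cos(60 deg) = 0.5000, sin(60 deg) = 0.8660
  joint[2] = (0.0000, -5.9000) + 4.6 * (0.5000, 0.8660) = (0.0000 + 2.3000, -5.9000 + 3.9837) = (2.3000, -1.9163)
link 2: phi[2] = -90 + 150 + 0 = 60 deg
  cos(60 deg) = 0.5000, sin(60 deg) = 0.8660
  joint[3] = (2.3000, -1.9163) + 10 * (0.5000, 0.8660) = (2.3000 + 5.0000, -1.9163 + 8.6603) = (7.3000, 6.7440)
End effector: (7.3000, 6.7440)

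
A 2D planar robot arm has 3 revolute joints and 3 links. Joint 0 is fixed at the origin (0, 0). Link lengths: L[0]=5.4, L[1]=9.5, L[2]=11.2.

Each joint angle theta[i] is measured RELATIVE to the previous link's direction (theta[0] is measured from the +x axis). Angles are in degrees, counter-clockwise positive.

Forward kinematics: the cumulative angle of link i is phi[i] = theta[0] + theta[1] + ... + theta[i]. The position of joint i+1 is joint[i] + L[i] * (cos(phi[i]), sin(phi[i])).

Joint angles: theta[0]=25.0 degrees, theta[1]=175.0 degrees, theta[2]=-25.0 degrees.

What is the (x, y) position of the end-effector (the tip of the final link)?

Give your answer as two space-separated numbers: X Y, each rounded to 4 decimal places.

Answer: -15.1904 0.0091

Derivation:
joint[0] = (0.0000, 0.0000)  (base)
link 0: phi[0] = 25 = 25 deg
  cos(25 deg) = 0.9063, sin(25 deg) = 0.4226
  joint[1] = (0.0000, 0.0000) + 5.4 * (0.9063, 0.4226) = (0.0000 + 4.8941, 0.0000 + 2.2821) = (4.8941, 2.2821)
link 1: phi[1] = 25 + 175 = 200 deg
  cos(200 deg) = -0.9397, sin(200 deg) = -0.3420
  joint[2] = (4.8941, 2.2821) + 9.5 * (-0.9397, -0.3420) = (4.8941 + -8.9271, 2.2821 + -3.2492) = (-4.0330, -0.9671)
link 2: phi[2] = 25 + 175 + -25 = 175 deg
  cos(175 deg) = -0.9962, sin(175 deg) = 0.0872
  joint[3] = (-4.0330, -0.9671) + 11.2 * (-0.9962, 0.0872) = (-4.0330 + -11.1574, -0.9671 + 0.9761) = (-15.1904, 0.0091)
End effector: (-15.1904, 0.0091)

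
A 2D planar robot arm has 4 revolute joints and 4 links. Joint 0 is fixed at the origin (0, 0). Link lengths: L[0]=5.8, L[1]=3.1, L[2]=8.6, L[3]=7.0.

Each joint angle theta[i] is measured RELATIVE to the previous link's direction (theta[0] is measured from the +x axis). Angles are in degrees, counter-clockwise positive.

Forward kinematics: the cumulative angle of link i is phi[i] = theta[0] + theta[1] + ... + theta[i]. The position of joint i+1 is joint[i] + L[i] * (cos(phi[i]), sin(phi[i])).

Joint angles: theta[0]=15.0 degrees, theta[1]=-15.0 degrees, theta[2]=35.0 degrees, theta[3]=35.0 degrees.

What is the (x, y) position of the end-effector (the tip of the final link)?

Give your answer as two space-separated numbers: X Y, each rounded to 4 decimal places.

Answer: 18.1412 13.0118

Derivation:
joint[0] = (0.0000, 0.0000)  (base)
link 0: phi[0] = 15 = 15 deg
  cos(15 deg) = 0.9659, sin(15 deg) = 0.2588
  joint[1] = (0.0000, 0.0000) + 5.8 * (0.9659, 0.2588) = (0.0000 + 5.6024, 0.0000 + 1.5012) = (5.6024, 1.5012)
link 1: phi[1] = 15 + -15 = 0 deg
  cos(0 deg) = 1.0000, sin(0 deg) = 0.0000
  joint[2] = (5.6024, 1.5012) + 3.1 * (1.0000, 0.0000) = (5.6024 + 3.1000, 1.5012 + 0.0000) = (8.7024, 1.5012)
link 2: phi[2] = 15 + -15 + 35 = 35 deg
  cos(35 deg) = 0.8192, sin(35 deg) = 0.5736
  joint[3] = (8.7024, 1.5012) + 8.6 * (0.8192, 0.5736) = (8.7024 + 7.0447, 1.5012 + 4.9328) = (15.7471, 6.4339)
link 3: phi[3] = 15 + -15 + 35 + 35 = 70 deg
  cos(70 deg) = 0.3420, sin(70 deg) = 0.9397
  joint[4] = (15.7471, 6.4339) + 7 * (0.3420, 0.9397) = (15.7471 + 2.3941, 6.4339 + 6.5778) = (18.1412, 13.0118)
End effector: (18.1412, 13.0118)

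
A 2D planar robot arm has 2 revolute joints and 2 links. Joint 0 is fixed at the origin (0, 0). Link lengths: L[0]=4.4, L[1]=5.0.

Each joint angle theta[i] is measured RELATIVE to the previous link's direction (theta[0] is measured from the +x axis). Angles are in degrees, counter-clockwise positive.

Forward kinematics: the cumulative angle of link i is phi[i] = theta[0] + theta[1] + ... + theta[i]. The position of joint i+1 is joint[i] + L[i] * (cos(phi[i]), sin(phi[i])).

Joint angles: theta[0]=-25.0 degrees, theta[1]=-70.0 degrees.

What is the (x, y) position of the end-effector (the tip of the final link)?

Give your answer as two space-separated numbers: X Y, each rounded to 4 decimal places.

joint[0] = (0.0000, 0.0000)  (base)
link 0: phi[0] = -25 = -25 deg
  cos(-25 deg) = 0.9063, sin(-25 deg) = -0.4226
  joint[1] = (0.0000, 0.0000) + 4.4 * (0.9063, -0.4226) = (0.0000 + 3.9878, 0.0000 + -1.8595) = (3.9878, -1.8595)
link 1: phi[1] = -25 + -70 = -95 deg
  cos(-95 deg) = -0.0872, sin(-95 deg) = -0.9962
  joint[2] = (3.9878, -1.8595) + 5 * (-0.0872, -0.9962) = (3.9878 + -0.4358, -1.8595 + -4.9810) = (3.5520, -6.8405)
End effector: (3.5520, -6.8405)

Answer: 3.5520 -6.8405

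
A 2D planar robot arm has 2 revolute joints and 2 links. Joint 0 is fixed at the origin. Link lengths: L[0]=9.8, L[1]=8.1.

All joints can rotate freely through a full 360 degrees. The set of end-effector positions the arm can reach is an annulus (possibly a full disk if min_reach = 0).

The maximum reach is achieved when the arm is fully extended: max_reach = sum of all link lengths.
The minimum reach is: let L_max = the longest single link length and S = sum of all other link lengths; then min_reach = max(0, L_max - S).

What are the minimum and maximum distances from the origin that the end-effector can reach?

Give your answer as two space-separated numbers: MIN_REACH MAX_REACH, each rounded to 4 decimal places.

Link lengths: [9.8, 8.1]
max_reach = 9.8 + 8.1 = 17.9
L_max = max([9.8, 8.1]) = 9.8
S (sum of others) = 17.9 - 9.8 = 8.1
min_reach = max(0, 9.8 - 8.1) = max(0, 1.7) = 1.7

Answer: 1.7000 17.9000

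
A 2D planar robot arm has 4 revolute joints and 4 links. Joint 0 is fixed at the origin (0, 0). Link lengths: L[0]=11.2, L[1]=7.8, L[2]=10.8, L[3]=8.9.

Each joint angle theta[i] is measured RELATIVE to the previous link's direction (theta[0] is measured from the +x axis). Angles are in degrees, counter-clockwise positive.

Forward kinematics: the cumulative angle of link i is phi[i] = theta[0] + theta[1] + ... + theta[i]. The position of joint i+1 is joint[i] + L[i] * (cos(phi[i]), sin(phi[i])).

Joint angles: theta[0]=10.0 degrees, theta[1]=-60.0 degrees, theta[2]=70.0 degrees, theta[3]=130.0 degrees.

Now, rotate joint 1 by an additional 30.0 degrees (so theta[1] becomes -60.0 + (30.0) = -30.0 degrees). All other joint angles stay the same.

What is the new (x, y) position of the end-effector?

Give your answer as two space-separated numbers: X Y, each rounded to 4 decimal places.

Answer: 16.4016 7.5504

Derivation:
joint[0] = (0.0000, 0.0000)  (base)
link 0: phi[0] = 10 = 10 deg
  cos(10 deg) = 0.9848, sin(10 deg) = 0.1736
  joint[1] = (0.0000, 0.0000) + 11.2 * (0.9848, 0.1736) = (0.0000 + 11.0298, 0.0000 + 1.9449) = (11.0298, 1.9449)
link 1: phi[1] = 10 + -30 = -20 deg
  cos(-20 deg) = 0.9397, sin(-20 deg) = -0.3420
  joint[2] = (11.0298, 1.9449) + 7.8 * (0.9397, -0.3420) = (11.0298 + 7.3296, 1.9449 + -2.6678) = (18.3594, -0.7229)
link 2: phi[2] = 10 + -30 + 70 = 50 deg
  cos(50 deg) = 0.6428, sin(50 deg) = 0.7660
  joint[3] = (18.3594, -0.7229) + 10.8 * (0.6428, 0.7660) = (18.3594 + 6.9421, -0.7229 + 8.2733) = (25.3016, 7.5504)
link 3: phi[3] = 10 + -30 + 70 + 130 = 180 deg
  cos(180 deg) = -1.0000, sin(180 deg) = 0.0000
  joint[4] = (25.3016, 7.5504) + 8.9 * (-1.0000, 0.0000) = (25.3016 + -8.9000, 7.5504 + 0.0000) = (16.4016, 7.5504)
End effector: (16.4016, 7.5504)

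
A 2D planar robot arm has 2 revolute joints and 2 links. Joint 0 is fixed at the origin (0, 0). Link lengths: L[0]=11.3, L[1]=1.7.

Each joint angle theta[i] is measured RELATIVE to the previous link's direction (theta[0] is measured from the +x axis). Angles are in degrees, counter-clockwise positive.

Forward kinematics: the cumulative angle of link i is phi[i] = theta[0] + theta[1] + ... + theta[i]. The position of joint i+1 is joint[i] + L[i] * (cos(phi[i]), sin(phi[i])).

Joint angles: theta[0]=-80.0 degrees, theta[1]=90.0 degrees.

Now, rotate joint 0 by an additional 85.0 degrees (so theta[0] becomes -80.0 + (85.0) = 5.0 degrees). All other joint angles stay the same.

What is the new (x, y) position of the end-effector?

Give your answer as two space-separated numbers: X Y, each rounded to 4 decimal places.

Answer: 11.1088 2.6784

Derivation:
joint[0] = (0.0000, 0.0000)  (base)
link 0: phi[0] = 5 = 5 deg
  cos(5 deg) = 0.9962, sin(5 deg) = 0.0872
  joint[1] = (0.0000, 0.0000) + 11.3 * (0.9962, 0.0872) = (0.0000 + 11.2570, 0.0000 + 0.9849) = (11.2570, 0.9849)
link 1: phi[1] = 5 + 90 = 95 deg
  cos(95 deg) = -0.0872, sin(95 deg) = 0.9962
  joint[2] = (11.2570, 0.9849) + 1.7 * (-0.0872, 0.9962) = (11.2570 + -0.1482, 0.9849 + 1.6935) = (11.1088, 2.6784)
End effector: (11.1088, 2.6784)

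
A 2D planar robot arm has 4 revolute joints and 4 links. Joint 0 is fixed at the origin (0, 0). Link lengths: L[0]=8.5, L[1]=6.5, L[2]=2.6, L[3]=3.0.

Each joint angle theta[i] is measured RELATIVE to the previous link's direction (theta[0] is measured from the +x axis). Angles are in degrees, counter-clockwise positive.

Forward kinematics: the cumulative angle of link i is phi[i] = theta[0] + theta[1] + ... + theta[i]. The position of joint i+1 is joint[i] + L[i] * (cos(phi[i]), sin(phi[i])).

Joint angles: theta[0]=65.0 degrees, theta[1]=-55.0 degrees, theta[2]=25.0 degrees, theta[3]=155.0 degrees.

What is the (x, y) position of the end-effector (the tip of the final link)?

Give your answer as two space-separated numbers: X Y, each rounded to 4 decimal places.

joint[0] = (0.0000, 0.0000)  (base)
link 0: phi[0] = 65 = 65 deg
  cos(65 deg) = 0.4226, sin(65 deg) = 0.9063
  joint[1] = (0.0000, 0.0000) + 8.5 * (0.4226, 0.9063) = (0.0000 + 3.5923, 0.0000 + 7.7036) = (3.5923, 7.7036)
link 1: phi[1] = 65 + -55 = 10 deg
  cos(10 deg) = 0.9848, sin(10 deg) = 0.1736
  joint[2] = (3.5923, 7.7036) + 6.5 * (0.9848, 0.1736) = (3.5923 + 6.4013, 7.7036 + 1.1287) = (9.9935, 8.8323)
link 2: phi[2] = 65 + -55 + 25 = 35 deg
  cos(35 deg) = 0.8192, sin(35 deg) = 0.5736
  joint[3] = (9.9935, 8.8323) + 2.6 * (0.8192, 0.5736) = (9.9935 + 2.1298, 8.8323 + 1.4913) = (12.1233, 10.3236)
link 3: phi[3] = 65 + -55 + 25 + 155 = 190 deg
  cos(190 deg) = -0.9848, sin(190 deg) = -0.1736
  joint[4] = (12.1233, 10.3236) + 3 * (-0.9848, -0.1736) = (12.1233 + -2.9544, 10.3236 + -0.5209) = (9.1689, 9.8027)
End effector: (9.1689, 9.8027)

Answer: 9.1689 9.8027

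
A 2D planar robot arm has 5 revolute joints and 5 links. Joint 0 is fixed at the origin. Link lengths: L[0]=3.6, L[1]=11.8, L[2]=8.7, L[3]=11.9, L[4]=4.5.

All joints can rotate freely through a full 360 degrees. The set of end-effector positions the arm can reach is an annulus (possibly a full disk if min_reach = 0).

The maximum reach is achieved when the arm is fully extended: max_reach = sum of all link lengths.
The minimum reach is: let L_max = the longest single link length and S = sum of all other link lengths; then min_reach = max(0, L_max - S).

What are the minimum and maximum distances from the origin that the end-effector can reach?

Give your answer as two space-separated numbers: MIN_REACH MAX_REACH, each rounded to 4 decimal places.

Link lengths: [3.6, 11.8, 8.7, 11.9, 4.5]
max_reach = 3.6 + 11.8 + 8.7 + 11.9 + 4.5 = 40.5
L_max = max([3.6, 11.8, 8.7, 11.9, 4.5]) = 11.9
S (sum of others) = 40.5 - 11.9 = 28.6
min_reach = max(0, 11.9 - 28.6) = max(0, -16.7) = 0

Answer: 0.0000 40.5000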